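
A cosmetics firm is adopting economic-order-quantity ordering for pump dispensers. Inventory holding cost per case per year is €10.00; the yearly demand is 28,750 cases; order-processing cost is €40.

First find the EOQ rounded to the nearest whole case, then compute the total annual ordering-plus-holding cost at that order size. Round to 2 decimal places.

€4,795.83

Q* = √(2·D·S / H) = √(2·28,750·40 / 10) = √230,000.0 ≈ 479.58 → Q = 480 cases
Orders/yr = 28,750/480 = 59.896; ordering cost = 59.896 × €40 = €2,395.83
Average inventory = 480/2 = 240; holding cost = 240 × €10 = €2,400.00
Total = €2,395.83 + €2,400.00 = €4,795.83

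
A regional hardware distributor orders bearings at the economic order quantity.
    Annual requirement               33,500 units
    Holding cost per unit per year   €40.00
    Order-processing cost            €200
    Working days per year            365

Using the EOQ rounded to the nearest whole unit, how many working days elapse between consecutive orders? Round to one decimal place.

2DS/H = 2·33,500·200/40 = 335,000.00
EOQ = √335,000.00 ≈ 578.79 → Q = 579 units
T = Q/D × 365 days = 579/33,500 × 365 = 6.309 days

6.3 days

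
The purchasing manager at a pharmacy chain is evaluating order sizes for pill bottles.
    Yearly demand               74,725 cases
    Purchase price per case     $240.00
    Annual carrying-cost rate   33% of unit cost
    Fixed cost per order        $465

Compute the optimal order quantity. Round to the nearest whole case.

937 cases

H = i·C = 0.33 × $240 = $79.2000 per case-year
Optimal lot size Q* = (2 × 74,725 × $465 / $79.2)^½ ≈ 936.72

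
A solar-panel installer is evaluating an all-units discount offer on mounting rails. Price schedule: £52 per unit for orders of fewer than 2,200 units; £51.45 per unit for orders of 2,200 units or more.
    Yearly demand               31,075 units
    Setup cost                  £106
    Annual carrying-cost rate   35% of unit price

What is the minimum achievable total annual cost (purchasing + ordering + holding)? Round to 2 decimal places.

H₁ = 35%×£52 = £18.2000;  H₂ = 35%×£51.45 = £18.0075
EOQ₁ = √(2×31,075×106/18.2000) = 601.64  (< 2,200, feasible at tier 1)
EOQ₂ = √(2×31,075×106/18.0075) = 604.85  (< 2,200 → use Q = 2,200 at tier-2 price)
TC(tier 1 (EOQ₁), Q≈601.6) = £1,626,849.88
TC(tier 2, Q≈2,200.0) = £1,620,114.25
Minimum at tier 2: £1,620,114.25

£1,620,114.25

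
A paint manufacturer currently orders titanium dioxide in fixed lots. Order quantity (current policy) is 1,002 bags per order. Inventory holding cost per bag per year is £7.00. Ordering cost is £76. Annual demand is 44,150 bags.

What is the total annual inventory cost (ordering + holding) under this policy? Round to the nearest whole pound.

£6,856

Annual ordering cost = (D/Q)·S = (44,150/1,002) × 76 = £3,348.70
Annual holding cost  = (Q/2)·H = (1,002/2) × 7 = £3,507.00
Total = £3,348.70 + £3,507.00 = £6,855.70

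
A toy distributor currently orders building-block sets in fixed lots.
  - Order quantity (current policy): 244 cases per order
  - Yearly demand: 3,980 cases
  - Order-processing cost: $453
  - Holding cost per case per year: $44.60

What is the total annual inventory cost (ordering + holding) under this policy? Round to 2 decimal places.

Annual ordering cost = (D/Q)·S = (3,980/244) × 453 = $7,389.10
Annual holding cost  = (Q/2)·H = (244/2) × 44.6 = $5,441.20
Total = $7,389.10 + $5,441.20 = $12,830.30

$12,830.30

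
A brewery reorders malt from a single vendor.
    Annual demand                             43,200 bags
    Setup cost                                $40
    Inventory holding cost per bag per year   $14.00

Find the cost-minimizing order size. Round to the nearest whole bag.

EOQ = √(2DS/H) = √(2 × 43,200 × 40 / 14)
    = √(246,857.14) ≈ 496.85

497 bags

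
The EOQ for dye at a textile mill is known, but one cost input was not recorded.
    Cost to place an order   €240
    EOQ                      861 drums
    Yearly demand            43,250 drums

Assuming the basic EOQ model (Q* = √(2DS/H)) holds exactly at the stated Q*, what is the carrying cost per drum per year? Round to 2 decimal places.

Since Q* = (2DS/H)^½, squaring gives Q*²·H = 2DS.
H = 2DS / Q² = 2 × 43,250 × 240 / 861² = 28.0041

€28.00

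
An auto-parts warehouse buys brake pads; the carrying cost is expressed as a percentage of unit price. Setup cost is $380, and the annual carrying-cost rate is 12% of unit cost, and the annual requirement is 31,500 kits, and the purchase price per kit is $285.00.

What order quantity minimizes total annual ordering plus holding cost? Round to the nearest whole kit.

837 kits

Holding cost per kit per year: H = 12% × $285 = $34.2000
Q* = √(2·D·S / H) = √(2·31,500·380 / 34.2) = √700,000.0 ≈ 836.66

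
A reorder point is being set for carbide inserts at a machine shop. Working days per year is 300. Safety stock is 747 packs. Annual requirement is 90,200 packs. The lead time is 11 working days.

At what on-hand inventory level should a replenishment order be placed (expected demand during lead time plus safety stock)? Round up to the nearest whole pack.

Daily demand d = 90,200 / 300 = 300.667 packs/day
Demand during lead time = 300.667 × 11 = 3,307.33
Reorder point = 3,307.33 + 747 = 4,054.33 → round up

4,055 packs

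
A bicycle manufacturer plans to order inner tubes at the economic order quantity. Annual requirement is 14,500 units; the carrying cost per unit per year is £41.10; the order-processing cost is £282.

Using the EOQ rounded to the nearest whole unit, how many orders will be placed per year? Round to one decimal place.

Optimal lot size Q* = (2 × 14,500 × £282 / £41.1)^½ ≈ 446.07 → Q = 446
Orders per year = D/Q = 14,500 / 446 = 32.511

32.5 orders per year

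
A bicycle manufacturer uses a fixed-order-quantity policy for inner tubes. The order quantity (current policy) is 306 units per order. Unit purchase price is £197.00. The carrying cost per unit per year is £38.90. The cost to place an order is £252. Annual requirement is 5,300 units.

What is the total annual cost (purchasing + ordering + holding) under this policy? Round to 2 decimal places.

Annual ordering cost = (D/Q)·S = (5,300/306) × 252 = £4,364.71
Annual holding cost  = (Q/2)·H = (306/2) × 38.9 = £5,951.70
Purchase cost = D·C = 5,300 × 197 = £1,044,100.00
Total = £4,364.71 + £5,951.70 + £1,044,100.00 = £1,054,416.41

£1,054,416.41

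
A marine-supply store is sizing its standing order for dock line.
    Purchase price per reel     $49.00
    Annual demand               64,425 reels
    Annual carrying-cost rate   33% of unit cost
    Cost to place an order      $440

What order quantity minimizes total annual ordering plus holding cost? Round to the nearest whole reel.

H = i·C = 0.33 × $49 = $16.1700 per reel-year
Optimal lot size Q* = (2 × 64,425 × $440 / $16.17)^½ ≈ 1,872.46

1,872 reels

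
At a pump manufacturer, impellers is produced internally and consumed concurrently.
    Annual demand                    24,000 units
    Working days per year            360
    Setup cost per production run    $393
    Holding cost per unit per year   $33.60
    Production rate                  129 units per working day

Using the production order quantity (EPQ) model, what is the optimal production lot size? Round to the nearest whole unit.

d = 24,000/360 = 66.6667 units/day;  effective holding cost H(1 − d/p) = 33.6·(1 − 66.6667/129) = 16.23566
Q* = √(2DS / H_eff) = √(2·24,000·393 / 16.23566) ≈ 1,077.91

1,078 units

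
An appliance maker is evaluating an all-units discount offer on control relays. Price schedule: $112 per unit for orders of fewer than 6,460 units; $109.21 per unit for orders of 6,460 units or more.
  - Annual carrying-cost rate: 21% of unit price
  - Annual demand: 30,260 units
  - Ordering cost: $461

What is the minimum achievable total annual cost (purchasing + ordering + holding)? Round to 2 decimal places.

H₁ = 21%×$112 = $23.5200;  H₂ = 21%×$109.21 = $22.9341
EOQ₁ = √(2×30,260×461/23.5200) = 1,089.13  (< 6,460, feasible at tier 1)
EOQ₂ = √(2×30,260×461/22.9341) = 1,102.96  (< 6,460 → use Q = 6,460 at tier-2 price)
TC(tier 1 (EOQ₁), Q≈1,089.1) = $3,414,736.43
TC(tier 2, Q≈6,460.0) = $3,380,931.16
Minimum at tier 2: $3,380,931.16

$3,380,931.16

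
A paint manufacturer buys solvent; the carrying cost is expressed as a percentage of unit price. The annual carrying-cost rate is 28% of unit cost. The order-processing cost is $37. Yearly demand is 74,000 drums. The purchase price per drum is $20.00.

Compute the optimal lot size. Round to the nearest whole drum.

989 drums

Carrying cost H = $20 × 28% = $5.6000/drum/yr
Q* = √(2·D·S / H) = √(2·74,000·37 / 5.6) = √977,857.1 ≈ 988.87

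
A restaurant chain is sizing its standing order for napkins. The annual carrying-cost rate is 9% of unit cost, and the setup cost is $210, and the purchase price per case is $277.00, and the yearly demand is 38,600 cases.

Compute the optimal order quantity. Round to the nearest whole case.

806 cases

Carrying cost H = $277 × 9% = $24.9300/case/yr
Optimal lot size Q* = (2 × 38,600 × $210 / $24.93)^½ ≈ 806.41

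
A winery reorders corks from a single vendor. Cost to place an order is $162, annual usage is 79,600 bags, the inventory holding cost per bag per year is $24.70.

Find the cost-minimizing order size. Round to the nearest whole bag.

Q* = √(2·D·S / H) = √(2·79,600·162 / 24.7) = √1,044,145.7 ≈ 1,021.83

1,022 bags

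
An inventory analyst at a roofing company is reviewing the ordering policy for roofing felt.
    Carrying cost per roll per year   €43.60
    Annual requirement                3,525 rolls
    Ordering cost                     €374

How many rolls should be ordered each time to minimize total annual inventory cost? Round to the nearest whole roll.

246 rolls

2DS/H = 2·3,525·374/43.6 = 60,474.77
EOQ = √60,474.77 ≈ 245.92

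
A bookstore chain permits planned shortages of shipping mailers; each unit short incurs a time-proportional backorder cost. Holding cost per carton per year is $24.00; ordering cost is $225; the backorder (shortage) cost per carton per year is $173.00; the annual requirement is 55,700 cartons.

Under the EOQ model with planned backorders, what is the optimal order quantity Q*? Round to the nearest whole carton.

Q* = √(2DS/H) · √((H + b)/b)
   = √(2 × 55,700 × 225 / 24) · √((24 + 173) / 173)
   = 1,021.947 × 1.0671 ≈ 1,090.53

1,091 cartons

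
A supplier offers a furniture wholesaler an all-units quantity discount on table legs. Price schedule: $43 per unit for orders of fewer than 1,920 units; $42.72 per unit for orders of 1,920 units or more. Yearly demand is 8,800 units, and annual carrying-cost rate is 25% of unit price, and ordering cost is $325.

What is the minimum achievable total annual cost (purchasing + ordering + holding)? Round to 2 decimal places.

H₁ = 25%×$43 = $10.7500;  H₂ = 25%×$42.72 = $10.6800
EOQ₁ = √(2×8,800×325/10.7500) = 729.45  (< 1,920, feasible at tier 1)
EOQ₂ = √(2×8,800×325/10.6800) = 731.83  (< 1,920 → use Q = 1,920 at tier-2 price)
TC(tier 1 (EOQ₁), Q≈729.4) = $386,241.56
TC(tier 2, Q≈1,920.0) = $387,678.38
Minimum at tier 1 (EOQ₁): $386,241.56

$386,241.56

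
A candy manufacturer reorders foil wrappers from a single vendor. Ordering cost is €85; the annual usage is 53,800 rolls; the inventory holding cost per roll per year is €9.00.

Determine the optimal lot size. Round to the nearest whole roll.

EOQ = √(2DS/H) = √(2 × 53,800 × 85 / 9)
    = √(1,016,222.22) ≈ 1,008.08

1,008 rolls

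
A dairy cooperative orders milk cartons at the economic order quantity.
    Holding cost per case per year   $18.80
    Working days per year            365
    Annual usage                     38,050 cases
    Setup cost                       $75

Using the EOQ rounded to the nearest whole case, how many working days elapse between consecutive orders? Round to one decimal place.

EOQ = √(2DS/H) = √(2 × 38,050 × 75 / 18.8)
    = √(303,590.43) ≈ 550.99 → Q = 551 cases
Cycle time = (working days × Q)/D = (365 × 551) / 38,050 = 5.286 days

5.3 days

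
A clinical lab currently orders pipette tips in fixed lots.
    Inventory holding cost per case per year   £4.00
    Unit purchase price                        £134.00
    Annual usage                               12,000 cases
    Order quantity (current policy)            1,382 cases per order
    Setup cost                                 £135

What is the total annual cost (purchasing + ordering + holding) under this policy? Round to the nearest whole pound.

£1,611,936

Ordering: D/Q × S = 12,000/1,382 × £135 = £1,172.21
Holding:  Q/2 × H = 1,382/2 × £4 = £2,764.00
Purchase cost = D·C = 12,000 × 134 = £1,608,000.00
Total = £1,172.21 + £2,764.00 + £1,608,000.00 = £1,611,936.21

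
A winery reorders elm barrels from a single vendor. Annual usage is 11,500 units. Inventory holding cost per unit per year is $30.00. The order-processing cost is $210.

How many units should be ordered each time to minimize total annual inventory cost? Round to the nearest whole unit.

Optimal lot size Q* = (2 × 11,500 × $210 / $30)^½ ≈ 401.25

401 units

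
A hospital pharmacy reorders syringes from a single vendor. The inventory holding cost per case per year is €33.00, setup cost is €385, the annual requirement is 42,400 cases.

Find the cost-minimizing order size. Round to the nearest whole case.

Q* = √(2·D·S / H) = √(2·42,400·385 / 33) = √989,333.3 ≈ 994.65

995 cases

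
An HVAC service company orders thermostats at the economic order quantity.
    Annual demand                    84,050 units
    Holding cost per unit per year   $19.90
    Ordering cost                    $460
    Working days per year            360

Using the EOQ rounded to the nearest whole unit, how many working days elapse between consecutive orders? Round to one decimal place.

8.4 days

Optimal lot size Q* = (2 × 84,050 × $460 / $19.9)^½ ≈ 1,971.23 → Q = 1,971 units
T = Q/D × 360 days = 1,971/84,050 × 360 = 8.442 days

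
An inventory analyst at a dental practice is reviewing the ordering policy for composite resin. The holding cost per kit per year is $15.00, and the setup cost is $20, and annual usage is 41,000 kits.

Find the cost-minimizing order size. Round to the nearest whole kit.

331 kits

2DS/H = 2·41,000·20/15 = 109,333.33
EOQ = √109,333.33 ≈ 330.66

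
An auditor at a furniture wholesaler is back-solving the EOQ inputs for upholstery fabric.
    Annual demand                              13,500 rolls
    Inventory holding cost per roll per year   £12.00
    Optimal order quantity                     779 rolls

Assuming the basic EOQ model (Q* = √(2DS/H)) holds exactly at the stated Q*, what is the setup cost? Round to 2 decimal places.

£269.71

From Q* = √(2DS/H) ⇒ Q*² = 2DS/H.
S = Q²H / (2D) = 779² × 12 / (2 × 13,500) = 269.7071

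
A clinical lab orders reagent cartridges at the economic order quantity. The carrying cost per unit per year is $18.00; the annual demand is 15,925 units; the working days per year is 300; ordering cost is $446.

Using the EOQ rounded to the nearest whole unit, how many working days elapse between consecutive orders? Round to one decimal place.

16.7 days

2DS/H = 2·15,925·446/18 = 789,172.22
EOQ = √789,172.22 ≈ 888.35 → Q = 888 units
T = Q/D × 300 days = 888/15,925 × 300 = 16.728 days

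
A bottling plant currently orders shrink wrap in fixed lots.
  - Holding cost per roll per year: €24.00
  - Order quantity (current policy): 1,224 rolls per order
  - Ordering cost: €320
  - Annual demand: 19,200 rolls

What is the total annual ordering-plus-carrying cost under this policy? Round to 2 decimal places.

€19,707.61

Orders/yr = 19,200/1,224 = 15.686; ordering cost = 15.686 × €320 = €5,019.61
Average inventory = 1,224/2 = 612; holding cost = 612 × €24 = €14,688.00
Total = €5,019.61 + €14,688.00 = €19,707.61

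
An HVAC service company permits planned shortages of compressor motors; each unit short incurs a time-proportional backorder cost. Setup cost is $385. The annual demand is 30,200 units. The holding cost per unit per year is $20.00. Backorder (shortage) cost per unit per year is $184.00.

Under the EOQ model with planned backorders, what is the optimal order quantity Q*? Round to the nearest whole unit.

Basic EOQ = √(2·30,200·385/20) = 1,078.286
Backorder adjustment √((H+b)/b) = √((20+184)/184) = 1.0529
Q* = 1,078.286 × 1.0529 ≈ 1,135.38

1,135 units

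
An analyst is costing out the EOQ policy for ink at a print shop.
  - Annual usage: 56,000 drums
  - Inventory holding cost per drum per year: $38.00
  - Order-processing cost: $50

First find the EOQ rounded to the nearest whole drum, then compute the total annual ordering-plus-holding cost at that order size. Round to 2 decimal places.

EOQ = √(2DS/H) = √(2 × 56,000 × 50 / 38)
    = √(147,368.42) ≈ 383.89 → Q = 384 drums
Orders/yr = 56,000/384 = 145.833; ordering cost = 145.833 × $50 = $7,291.67
Average inventory = 384/2 = 192; holding cost = 192 × $38 = $7,296.00
Total = $7,291.67 + $7,296.00 = $14,587.67

$14,587.67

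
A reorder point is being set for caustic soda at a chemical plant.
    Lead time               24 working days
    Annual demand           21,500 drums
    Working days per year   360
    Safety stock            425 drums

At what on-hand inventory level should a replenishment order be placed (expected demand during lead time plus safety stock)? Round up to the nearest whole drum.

Daily demand d = 21,500 / 360 = 59.722 drums/day
Demand during lead time = 59.722 × 24 = 1,433.33
Reorder point = 1,433.33 + 425 = 1,858.33 → round up

1,859 drums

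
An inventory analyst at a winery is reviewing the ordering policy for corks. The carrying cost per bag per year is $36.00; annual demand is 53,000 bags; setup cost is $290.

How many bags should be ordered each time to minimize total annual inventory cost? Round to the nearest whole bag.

924 bags

Optimal lot size Q* = (2 × 53,000 × $290 / $36)^½ ≈ 924.06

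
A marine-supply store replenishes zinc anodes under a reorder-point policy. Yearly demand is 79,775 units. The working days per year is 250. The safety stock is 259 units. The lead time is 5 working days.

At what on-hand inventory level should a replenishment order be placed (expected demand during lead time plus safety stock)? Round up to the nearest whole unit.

Daily demand d = 79,775 / 250 = 319.100 units/day
Demand during lead time = 319.100 × 5 = 1,595.50
Reorder point = 1,595.50 + 259 = 1,854.50 → round up

1,855 units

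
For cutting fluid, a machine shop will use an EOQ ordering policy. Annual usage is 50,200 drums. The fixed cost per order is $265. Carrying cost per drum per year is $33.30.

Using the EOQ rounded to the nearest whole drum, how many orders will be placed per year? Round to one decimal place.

EOQ = √(2DS/H) = √(2 × 50,200 × 265 / 33.3)
    = √(798,978.98) ≈ 893.86 → Q = 894
Orders per year = D/Q = 50,200 / 894 = 56.152

56.2 orders per year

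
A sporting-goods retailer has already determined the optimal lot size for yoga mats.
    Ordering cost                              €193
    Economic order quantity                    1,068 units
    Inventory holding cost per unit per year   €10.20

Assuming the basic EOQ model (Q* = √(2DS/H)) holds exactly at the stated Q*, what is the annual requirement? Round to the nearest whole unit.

Since Q* = (2DS/H)^½, squaring gives Q*²·H = 2DS.
D = Q²H / (2S) = 1,068² × 10.2 / (2 × 193) = 30,140.84

30,141 units per year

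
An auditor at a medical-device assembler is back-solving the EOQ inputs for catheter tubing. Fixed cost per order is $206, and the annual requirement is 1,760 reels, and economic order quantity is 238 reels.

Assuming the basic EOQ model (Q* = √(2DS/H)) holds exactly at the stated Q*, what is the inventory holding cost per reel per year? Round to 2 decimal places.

EOQ relation: Q² = 2DS/H, so rearrange for the unknown.
H = 2DS / Q² = 2 × 1,760 × 206 / 238² = 12.8014

$12.80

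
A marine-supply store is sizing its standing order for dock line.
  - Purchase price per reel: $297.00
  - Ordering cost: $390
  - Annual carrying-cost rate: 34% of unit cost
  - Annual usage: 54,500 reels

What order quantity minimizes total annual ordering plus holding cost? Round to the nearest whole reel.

H = i·C = 0.34 × $297 = $100.9800 per reel-year
Optimal lot size Q* = (2 × 54,500 × $390 / $100.98)^½ ≈ 648.83

649 reels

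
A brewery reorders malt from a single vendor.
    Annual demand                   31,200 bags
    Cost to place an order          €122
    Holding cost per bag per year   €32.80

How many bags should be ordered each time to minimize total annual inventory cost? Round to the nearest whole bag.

482 bags

EOQ = √(2DS/H) = √(2 × 31,200 × 122 / 32.8)
    = √(232,097.56) ≈ 481.77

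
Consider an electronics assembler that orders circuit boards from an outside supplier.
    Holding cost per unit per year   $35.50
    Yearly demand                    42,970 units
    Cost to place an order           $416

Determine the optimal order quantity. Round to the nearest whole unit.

1,004 units

EOQ = √(2DS/H) = √(2 × 42,970 × 416 / 35.5)
    = √(1,007,071.55) ≈ 1,003.53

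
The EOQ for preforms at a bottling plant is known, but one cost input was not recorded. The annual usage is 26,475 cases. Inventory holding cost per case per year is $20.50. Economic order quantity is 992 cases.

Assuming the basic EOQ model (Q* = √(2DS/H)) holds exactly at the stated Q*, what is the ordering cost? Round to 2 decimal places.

$380.99

EOQ relation: Q² = 2DS/H, so rearrange for the unknown.
S = Q²H / (2D) = 992² × 20.5 / (2 × 26,475) = 380.9880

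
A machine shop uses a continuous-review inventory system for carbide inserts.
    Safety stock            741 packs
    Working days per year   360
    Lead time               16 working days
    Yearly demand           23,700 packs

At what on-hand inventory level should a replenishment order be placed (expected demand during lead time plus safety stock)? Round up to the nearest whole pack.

1,795 packs

Daily demand d = 23,700 / 360 = 65.833 packs/day
Demand during lead time = 65.833 × 16 = 1,053.33
Reorder point = 1,053.33 + 741 = 1,794.33 → round up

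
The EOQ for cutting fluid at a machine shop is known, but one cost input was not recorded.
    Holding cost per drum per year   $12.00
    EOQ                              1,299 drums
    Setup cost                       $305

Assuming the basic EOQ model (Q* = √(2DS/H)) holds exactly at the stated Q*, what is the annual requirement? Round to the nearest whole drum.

EOQ relation: Q² = 2DS/H, so rearrange for the unknown.
D = Q²H / (2S) = 1,299² × 12 / (2 × 305) = 33,194.77

33,195 drums per year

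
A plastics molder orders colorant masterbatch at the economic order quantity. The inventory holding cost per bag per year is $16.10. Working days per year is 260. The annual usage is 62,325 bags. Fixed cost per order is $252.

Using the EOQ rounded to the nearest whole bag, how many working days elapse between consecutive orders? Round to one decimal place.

EOQ = √(2DS/H) = √(2 × 62,325 × 252 / 16.1)
    = √(1,951,043.48) ≈ 1,396.80 → Q = 1,397 bags
T = Q/D × 260 days = 1,397/62,325 × 260 = 5.828 days

5.8 days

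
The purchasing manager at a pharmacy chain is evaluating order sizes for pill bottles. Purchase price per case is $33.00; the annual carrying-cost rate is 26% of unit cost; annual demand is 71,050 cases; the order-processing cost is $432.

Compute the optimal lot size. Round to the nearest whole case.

Holding cost per case per year: H = 26% × $33 = $8.5800
Optimal lot size Q* = (2 × 71,050 × $432 / $8.58)^½ ≈ 2,674.82

2,675 cases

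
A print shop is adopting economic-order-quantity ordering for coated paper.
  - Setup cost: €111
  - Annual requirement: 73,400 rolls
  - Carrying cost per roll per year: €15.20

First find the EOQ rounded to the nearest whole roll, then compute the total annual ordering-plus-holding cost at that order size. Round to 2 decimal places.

€15,737.88

2DS/H = 2·73,400·111/15.2 = 1,072,026.32
EOQ = √1,072,026.32 ≈ 1,035.39 → Q = 1,035 rolls
Orders/yr = 73,400/1,035 = 70.918; ordering cost = 70.918 × €111 = €7,871.88
Average inventory = 1,035/2 = 517.5; holding cost = 517.5 × €15.2 = €7,866.00
Total = €7,871.88 + €7,866.00 = €15,737.88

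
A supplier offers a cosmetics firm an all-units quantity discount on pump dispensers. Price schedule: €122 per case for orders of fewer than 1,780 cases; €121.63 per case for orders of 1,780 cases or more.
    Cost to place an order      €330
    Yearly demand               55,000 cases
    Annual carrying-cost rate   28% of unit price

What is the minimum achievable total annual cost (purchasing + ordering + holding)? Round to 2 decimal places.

H₁ = 28%×€122 = €34.1600;  H₂ = 28%×€121.63 = €34.0564
EOQ₁ = √(2×55,000×330/34.1600) = 1,030.85  (< 1,780, feasible at tier 1)
EOQ₂ = √(2×55,000×330/34.0564) = 1,032.41  (< 1,780 → use Q = 1,780 at tier-2 price)
TC(tier 1 (EOQ₁), Q≈1,030.8) = €6,745,213.75
TC(tier 2, Q≈1,780.0) = €6,730,156.83
Minimum at tier 2: €6,730,156.83

€6,730,156.83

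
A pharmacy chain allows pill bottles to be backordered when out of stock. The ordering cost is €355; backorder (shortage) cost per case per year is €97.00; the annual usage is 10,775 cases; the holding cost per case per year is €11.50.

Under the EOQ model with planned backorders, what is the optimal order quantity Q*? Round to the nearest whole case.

Basic EOQ = √(2·10,775·355/11.5) = 815.622
Backorder adjustment √((H+b)/b) = √((11.5+97)/97) = 1.0576
Q* = 815.622 × 1.0576 ≈ 862.62

863 cases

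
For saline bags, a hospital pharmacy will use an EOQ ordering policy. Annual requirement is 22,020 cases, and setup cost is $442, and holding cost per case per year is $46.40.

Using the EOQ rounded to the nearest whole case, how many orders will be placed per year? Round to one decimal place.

34.0 orders per year

Optimal lot size Q* = (2 × 22,020 × $442 / $46.4)^½ ≈ 647.70 → Q = 648
Orders per year = D/Q = 22,020 / 648 = 33.981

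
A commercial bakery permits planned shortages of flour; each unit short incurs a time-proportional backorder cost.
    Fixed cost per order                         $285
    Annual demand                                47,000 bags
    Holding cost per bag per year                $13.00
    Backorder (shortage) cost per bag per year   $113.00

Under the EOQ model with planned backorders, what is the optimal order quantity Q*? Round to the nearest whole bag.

Basic EOQ = √(2·47,000·285/13) = 1,435.538
Backorder adjustment √((H+b)/b) = √((13+113)/113) = 1.0560
Q* = 1,435.538 × 1.0560 ≈ 1,515.87

1,516 bags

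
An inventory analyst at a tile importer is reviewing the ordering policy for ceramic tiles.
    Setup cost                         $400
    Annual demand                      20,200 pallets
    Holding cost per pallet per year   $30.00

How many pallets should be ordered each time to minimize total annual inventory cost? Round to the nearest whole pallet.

734 pallets

Q* = √(2·D·S / H) = √(2·20,200·400 / 30) = √538,666.7 ≈ 733.94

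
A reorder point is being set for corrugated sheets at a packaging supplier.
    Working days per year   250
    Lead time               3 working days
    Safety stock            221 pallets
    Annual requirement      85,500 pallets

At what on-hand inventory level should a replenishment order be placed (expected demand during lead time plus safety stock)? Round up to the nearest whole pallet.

Daily demand d = 85,500 / 250 = 342.000 pallets/day
Demand during lead time = 342.000 × 3 = 1,026.00
Reorder point = 1,026.00 + 221 = 1,247.00 → round up

1,247 pallets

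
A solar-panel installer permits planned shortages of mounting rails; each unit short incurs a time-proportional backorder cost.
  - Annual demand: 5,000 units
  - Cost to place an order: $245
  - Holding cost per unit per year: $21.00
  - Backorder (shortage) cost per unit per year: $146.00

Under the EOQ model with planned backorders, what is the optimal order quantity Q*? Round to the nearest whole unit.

365 units

Q* = √(2DS/H) · √((H + b)/b)
   = √(2 × 5,000 × 245 / 21) · √((21 + 146) / 146)
   = 341.565 × 1.0695 ≈ 365.30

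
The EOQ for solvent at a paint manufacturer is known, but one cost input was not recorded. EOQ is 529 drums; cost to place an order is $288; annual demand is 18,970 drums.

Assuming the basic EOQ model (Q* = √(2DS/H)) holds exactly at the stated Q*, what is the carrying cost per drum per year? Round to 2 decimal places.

$39.05

Since Q* = (2DS/H)^½, squaring gives Q*²·H = 2DS.
H = 2DS / Q² = 2 × 18,970 × 288 / 529² = 39.0462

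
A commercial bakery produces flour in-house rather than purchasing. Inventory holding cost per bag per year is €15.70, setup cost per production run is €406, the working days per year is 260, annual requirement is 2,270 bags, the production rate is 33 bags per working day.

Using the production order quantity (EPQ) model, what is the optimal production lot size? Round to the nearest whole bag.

400 bags

Daily demand d = 2,270/260 = 8.731; p = 33; 1 − d/p = 0.73543
EPQ = √(2DS / (H(1 − d/p)))
    = √(2 × 2,270 × 406 / (15.7 × 0.73543)) ≈ 399.55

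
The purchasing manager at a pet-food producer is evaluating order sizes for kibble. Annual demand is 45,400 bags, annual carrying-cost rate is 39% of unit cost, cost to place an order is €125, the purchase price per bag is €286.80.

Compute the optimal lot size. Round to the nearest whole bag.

Holding cost per bag per year: H = 39% × €286.8 = €111.8520
EOQ = √(2DS/H) = √(2 × 45,400 × 125 / 111.852)
    = √(101,473.38) ≈ 318.55

319 bags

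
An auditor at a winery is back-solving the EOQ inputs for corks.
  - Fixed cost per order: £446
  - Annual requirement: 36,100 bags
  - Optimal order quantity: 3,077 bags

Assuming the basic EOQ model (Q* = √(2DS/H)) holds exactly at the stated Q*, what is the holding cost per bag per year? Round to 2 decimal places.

£3.40

From Q* = √(2DS/H) ⇒ Q*² = 2DS/H.
H = 2DS / Q² = 2 × 36,100 × 446 / 3,077² = 3.4011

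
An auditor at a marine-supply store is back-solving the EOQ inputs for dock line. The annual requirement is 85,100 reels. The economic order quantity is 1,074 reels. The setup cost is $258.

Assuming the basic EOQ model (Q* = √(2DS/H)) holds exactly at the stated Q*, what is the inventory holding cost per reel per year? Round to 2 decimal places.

From Q* = √(2DS/H) ⇒ Q*² = 2DS/H.
H = 2DS / Q² = 2 × 85,100 × 258 / 1,074² = 38.0689

$38.07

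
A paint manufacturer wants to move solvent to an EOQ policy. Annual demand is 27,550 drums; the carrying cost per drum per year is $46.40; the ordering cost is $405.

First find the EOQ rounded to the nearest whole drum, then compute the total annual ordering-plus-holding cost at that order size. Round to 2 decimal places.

Q* = √(2·D·S / H) = √(2·27,550·405 / 46.4) = √480,937.5 ≈ 693.50 → Q = 693 drums
Ordering: D/Q × S = 27,550/693 × $405 = $16,100.65
Holding:  Q/2 × H = 693/2 × $46.4 = $16,077.60
Total = $16,100.65 + $16,077.60 = $32,178.25

$32,178.25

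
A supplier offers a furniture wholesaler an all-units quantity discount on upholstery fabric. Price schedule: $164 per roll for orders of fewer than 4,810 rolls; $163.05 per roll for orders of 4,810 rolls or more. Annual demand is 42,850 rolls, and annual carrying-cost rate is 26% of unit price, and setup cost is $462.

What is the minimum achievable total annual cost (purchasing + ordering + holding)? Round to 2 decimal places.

$7,068,488.47

H₁ = 26%×$164 = $42.6400;  H₂ = 26%×$163.05 = $42.3930
EOQ₁ = √(2×42,850×462/42.6400) = 963.61  (< 4,810, feasible at tier 1)
EOQ₂ = √(2×42,850×462/42.3930) = 966.42  (< 4,810 → use Q = 4,810 at tier-2 price)
TC(tier 1 (EOQ₁), Q≈963.6) = $7,068,488.47
TC(tier 2, Q≈4,810.0) = $7,092,763.40
Minimum at tier 1 (EOQ₁): $7,068,488.47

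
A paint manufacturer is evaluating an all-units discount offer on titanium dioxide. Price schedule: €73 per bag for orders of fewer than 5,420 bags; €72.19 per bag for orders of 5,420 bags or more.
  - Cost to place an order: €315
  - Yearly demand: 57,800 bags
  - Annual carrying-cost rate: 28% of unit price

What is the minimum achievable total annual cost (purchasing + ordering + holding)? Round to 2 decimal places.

H₁ = 28%×€73 = €20.4400;  H₂ = 28%×€72.19 = €20.2132
EOQ₁ = √(2×57,800×315/20.4400) = 1,334.73  (< 5,420, feasible at tier 1)
EOQ₂ = √(2×57,800×315/20.2132) = 1,342.20  (< 5,420 → use Q = 5,420 at tier-2 price)
TC(tier 1 (EOQ₁), Q≈1,334.7) = €4,246,681.90
TC(tier 2, Q≈5,420.0) = €4,230,719.00
Minimum at tier 2: €4,230,719.00

€4,230,719.00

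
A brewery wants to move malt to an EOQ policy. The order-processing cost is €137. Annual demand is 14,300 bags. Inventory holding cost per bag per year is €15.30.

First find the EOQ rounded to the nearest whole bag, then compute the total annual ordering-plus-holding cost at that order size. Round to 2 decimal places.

€7,742.64

Optimal lot size Q* = (2 × 14,300 × €137 / €15.3)^½ ≈ 506.05 → Q = 506 bags
Ordering: D/Q × S = 14,300/506 × €137 = €3,871.74
Holding:  Q/2 × H = 506/2 × €15.3 = €3,870.90
Total = €3,871.74 + €3,870.90 = €7,742.64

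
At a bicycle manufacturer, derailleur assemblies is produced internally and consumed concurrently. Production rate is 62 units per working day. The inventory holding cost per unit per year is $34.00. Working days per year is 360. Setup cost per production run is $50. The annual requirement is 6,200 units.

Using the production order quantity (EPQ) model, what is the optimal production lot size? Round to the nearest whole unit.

159 units

d = 6,200/360 = 17.2222 units/day;  effective holding cost H(1 − d/p) = 34·(1 − 17.2222/62) = 24.55556
Q* = √(2DS / H_eff) = √(2·6,200·50 / 24.55556) ≈ 158.90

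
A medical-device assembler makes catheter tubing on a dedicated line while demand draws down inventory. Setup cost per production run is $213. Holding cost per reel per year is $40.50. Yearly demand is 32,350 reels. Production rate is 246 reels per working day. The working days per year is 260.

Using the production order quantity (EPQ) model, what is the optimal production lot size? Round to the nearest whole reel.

Daily demand d = 32,350/260 = 124.423; p = 246; 1 − d/p = 0.49422
EPQ = √(2DS / (H(1 − d/p)))
    = √(2 × 32,350 × 213 / (40.5 × 0.49422)) ≈ 829.77

830 reels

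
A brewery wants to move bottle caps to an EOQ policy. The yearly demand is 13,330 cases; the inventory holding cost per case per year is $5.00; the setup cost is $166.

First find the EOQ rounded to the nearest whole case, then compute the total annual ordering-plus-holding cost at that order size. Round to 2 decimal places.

Q* = √(2·D·S / H) = √(2·13,330·166 / 5) = √885,112.0 ≈ 940.80 → Q = 941 cases
Annual ordering cost = (D/Q)·S = (13,330/941) × 166 = $2,351.52
Annual holding cost  = (Q/2)·H = (941/2) × 5 = $2,352.50
Total = $2,351.52 + $2,352.50 = $4,704.02

$4,704.02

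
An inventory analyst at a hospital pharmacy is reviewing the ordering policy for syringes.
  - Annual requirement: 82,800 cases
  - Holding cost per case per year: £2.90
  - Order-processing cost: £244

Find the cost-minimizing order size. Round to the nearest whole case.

3,733 cases

Q* = √(2·D·S / H) = √(2·82,800·244 / 2.9) = √13,933,241.4 ≈ 3,732.73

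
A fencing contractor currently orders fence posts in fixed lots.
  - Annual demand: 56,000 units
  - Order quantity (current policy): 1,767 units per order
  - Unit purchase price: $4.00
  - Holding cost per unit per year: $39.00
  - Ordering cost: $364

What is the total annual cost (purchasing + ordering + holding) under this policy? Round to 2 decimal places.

$269,992.44

Annual ordering cost = (D/Q)·S = (56,000/1,767) × 364 = $11,535.94
Annual holding cost  = (Q/2)·H = (1,767/2) × 39 = $34,456.50
Purchase cost = D·C = 56,000 × 4 = $224,000.00
Total = $11,535.94 + $34,456.50 + $224,000.00 = $269,992.44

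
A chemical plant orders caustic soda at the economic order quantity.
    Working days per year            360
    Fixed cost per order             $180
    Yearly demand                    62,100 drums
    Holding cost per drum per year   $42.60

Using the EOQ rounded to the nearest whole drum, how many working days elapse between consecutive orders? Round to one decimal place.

4.2 days

Optimal lot size Q* = (2 × 62,100 × $180 / $42.6)^½ ≈ 724.42 → Q = 724 drums
Cycle time = (working days × Q)/D = (360 × 724) / 62,100 = 4.197 days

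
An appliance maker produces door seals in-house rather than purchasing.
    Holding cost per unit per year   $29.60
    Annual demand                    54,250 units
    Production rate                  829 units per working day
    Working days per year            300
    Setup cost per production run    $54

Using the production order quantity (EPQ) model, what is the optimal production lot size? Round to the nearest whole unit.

503 units

Daily demand d = 54,250/300 = 180.833; p = 829; 1 − d/p = 0.78187
EPQ = √(2DS / (H(1 − d/p)))
    = √(2 × 54,250 × 54 / (29.6 × 0.78187)) ≈ 503.15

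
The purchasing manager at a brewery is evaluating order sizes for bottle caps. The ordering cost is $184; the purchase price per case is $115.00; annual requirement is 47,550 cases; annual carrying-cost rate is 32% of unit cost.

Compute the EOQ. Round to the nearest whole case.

Holding cost per case per year: H = 32% × $115 = $36.8000
EOQ = √(2DS/H) = √(2 × 47,550 × 184 / 36.8)
    = √(475,500.00) ≈ 689.57

690 cases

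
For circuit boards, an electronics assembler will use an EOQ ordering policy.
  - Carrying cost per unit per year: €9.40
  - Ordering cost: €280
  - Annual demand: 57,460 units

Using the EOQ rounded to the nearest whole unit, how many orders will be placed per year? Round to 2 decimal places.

EOQ = √(2DS/H) = √(2 × 57,460 × 280 / 9.4)
    = √(3,423,148.94) ≈ 1,850.18 → Q = 1,850
N = D/Q = 57,460/1,850 ≈ 31.059 orders/yr

31.06 orders per year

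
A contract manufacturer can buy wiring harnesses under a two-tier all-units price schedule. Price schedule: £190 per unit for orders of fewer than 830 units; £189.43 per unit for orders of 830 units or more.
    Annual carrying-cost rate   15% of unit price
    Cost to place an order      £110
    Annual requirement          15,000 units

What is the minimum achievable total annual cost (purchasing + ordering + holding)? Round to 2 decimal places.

H₁ = 15%×£190 = £28.5000;  H₂ = 15%×£189.43 = £28.4145
EOQ₁ = √(2×15,000×110/28.5000) = 340.28  (< 830, feasible at tier 1)
EOQ₂ = √(2×15,000×110/28.4145) = 340.79  (< 830 → use Q = 830 at tier-2 price)
TC(tier 1 (EOQ₁), Q≈340.3) = £2,859,697.94
TC(tier 2, Q≈830.0) = £2,855,229.97
Minimum at tier 2: £2,855,229.97

£2,855,229.97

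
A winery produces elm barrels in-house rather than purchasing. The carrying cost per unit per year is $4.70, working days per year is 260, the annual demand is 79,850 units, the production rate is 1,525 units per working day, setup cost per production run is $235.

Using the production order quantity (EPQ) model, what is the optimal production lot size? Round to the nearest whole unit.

3,162 units

Daily demand d = 79,850/260 = 307.115; p = 1525; 1 − d/p = 0.79861
EPQ = √(2DS / (H(1 − d/p)))
    = √(2 × 79,850 × 235 / (4.7 × 0.79861)) ≈ 3,162.05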